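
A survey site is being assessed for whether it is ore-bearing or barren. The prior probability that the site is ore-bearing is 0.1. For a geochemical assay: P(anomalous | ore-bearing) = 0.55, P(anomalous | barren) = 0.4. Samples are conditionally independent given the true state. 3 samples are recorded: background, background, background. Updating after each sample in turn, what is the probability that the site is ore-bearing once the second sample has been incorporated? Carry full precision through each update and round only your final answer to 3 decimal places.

0.059

After 'background': P(ore) = 0.45·0.1000 / (0.45·0.1000 + 0.6·0.9000) ≈ 0.0769
After 'background': P(ore) = 0.45·0.0769 / (0.45·0.0769 + 0.6·0.9231) ≈ 0.0588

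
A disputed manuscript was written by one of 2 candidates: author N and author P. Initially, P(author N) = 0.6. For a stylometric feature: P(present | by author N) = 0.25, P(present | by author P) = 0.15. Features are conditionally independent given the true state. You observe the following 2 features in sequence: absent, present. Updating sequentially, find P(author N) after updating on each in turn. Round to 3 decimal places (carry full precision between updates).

0.688

Each posterior becomes the prior for the next update.
After 'absent': P(author N) = 0.75·0.6000 / (0.75·0.6000 + 0.85·0.4000) ≈ 0.5696
After 'present': P(author N) = 0.25·0.5696 / (0.25·0.5696 + 0.15·0.4304) ≈ 0.6881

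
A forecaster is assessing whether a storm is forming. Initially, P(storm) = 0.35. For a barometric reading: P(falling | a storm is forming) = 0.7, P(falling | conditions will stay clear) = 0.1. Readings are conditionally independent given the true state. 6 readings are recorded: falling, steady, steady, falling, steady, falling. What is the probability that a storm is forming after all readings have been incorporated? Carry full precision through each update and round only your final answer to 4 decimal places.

0.8725

Each posterior becomes the prior for the next update.
After 'falling': P(storm) = 0.7·0.3500 / (0.7·0.3500 + 0.1·0.6500) ≈ 0.7903
After 'steady': P(storm) = 0.3·0.7903 / (0.3·0.7903 + 0.9·0.2097) ≈ 0.5568
After 'steady': P(storm) = 0.3·0.5568 / (0.3·0.5568 + 0.9·0.4432) ≈ 0.2952
After 'falling': P(storm) = 0.7·0.2952 / (0.7·0.2952 + 0.1·0.7048) ≈ 0.7457
After 'steady': P(storm) = 0.3·0.7457 / (0.3·0.7457 + 0.9·0.2543) ≈ 0.4942
After 'falling': P(storm) = 0.7·0.4942 / (0.7·0.4942 + 0.1·0.5058) ≈ 0.8725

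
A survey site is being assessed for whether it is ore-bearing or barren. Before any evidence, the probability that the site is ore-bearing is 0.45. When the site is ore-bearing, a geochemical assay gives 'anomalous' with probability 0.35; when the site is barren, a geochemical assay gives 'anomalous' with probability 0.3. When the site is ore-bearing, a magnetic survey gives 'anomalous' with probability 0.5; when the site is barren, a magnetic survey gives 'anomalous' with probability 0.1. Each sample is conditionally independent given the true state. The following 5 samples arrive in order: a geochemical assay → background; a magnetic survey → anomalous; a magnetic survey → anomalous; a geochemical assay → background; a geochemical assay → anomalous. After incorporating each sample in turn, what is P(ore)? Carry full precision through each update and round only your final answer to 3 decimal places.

0.954

After a geochemical assay='background': P(ore) = 0.65·0.4500 / (0.65·0.4500 + 0.7·0.5500) ≈ 0.4317
After a magnetic survey='anomalous': P(ore) = 0.5·0.4317 / (0.5·0.4317 + 0.1·0.5683) ≈ 0.7916
After a magnetic survey='anomalous': P(ore) = 0.5·0.7916 / (0.5·0.7916 + 0.1·0.2084) ≈ 0.9500
After a geochemical assay='background': P(ore) = 0.65·0.9500 / (0.65·0.9500 + 0.7·0.0500) ≈ 0.9463
After a geochemical assay='anomalous': P(ore) = 0.35·0.9463 / (0.35·0.9463 + 0.3·0.0537) ≈ 0.9537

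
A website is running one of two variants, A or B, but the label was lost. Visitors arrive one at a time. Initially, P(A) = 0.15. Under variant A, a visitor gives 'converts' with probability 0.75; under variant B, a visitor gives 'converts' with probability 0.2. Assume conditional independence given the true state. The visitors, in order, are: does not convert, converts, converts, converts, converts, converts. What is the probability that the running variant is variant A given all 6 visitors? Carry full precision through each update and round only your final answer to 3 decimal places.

Each posterior becomes the prior for the next update.
After 'does not convert': P(A) = 0.25·0.1500 / (0.25·0.1500 + 0.8·0.8500) ≈ 0.0523
After 'converts': P(A) = 0.75·0.0523 / (0.75·0.0523 + 0.2·0.9477) ≈ 0.1714
After 'converts': P(A) = 0.75·0.1714 / (0.75·0.1714 + 0.2·0.8286) ≈ 0.4368
After 'converts': P(A) = 0.75·0.4368 / (0.75·0.4368 + 0.2·0.5632) ≈ 0.7441
After 'converts': P(A) = 0.75·0.7441 / (0.75·0.7441 + 0.2·0.2559) ≈ 0.9160
After 'converts': P(A) = 0.75·0.9160 / (0.75·0.9160 + 0.2·0.0840) ≈ 0.9761

0.976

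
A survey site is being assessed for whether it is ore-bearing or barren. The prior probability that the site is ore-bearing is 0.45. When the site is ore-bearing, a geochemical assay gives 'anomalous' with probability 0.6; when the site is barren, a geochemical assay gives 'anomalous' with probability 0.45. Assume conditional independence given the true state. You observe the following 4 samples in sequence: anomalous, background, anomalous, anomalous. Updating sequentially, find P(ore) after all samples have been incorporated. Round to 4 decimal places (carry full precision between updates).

0.5851

After 'anomalous': P(ore) = 0.6·0.4500 / (0.6·0.4500 + 0.45·0.5500) ≈ 0.5217
After 'background': P(ore) = 0.4·0.5217 / (0.4·0.5217 + 0.55·0.4783) ≈ 0.4424
After 'anomalous': P(ore) = 0.6·0.4424 / (0.6·0.4424 + 0.45·0.5576) ≈ 0.5141
After 'anomalous': P(ore) = 0.6·0.5141 / (0.6·0.5141 + 0.45·0.4859) ≈ 0.5851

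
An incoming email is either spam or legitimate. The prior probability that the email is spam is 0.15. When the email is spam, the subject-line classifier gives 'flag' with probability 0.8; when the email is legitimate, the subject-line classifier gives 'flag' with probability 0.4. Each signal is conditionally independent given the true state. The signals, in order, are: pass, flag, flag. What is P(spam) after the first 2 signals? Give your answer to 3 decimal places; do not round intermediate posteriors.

After 'pass': P(spam) = 0.2·0.1500 / (0.2·0.1500 + 0.6·0.8500) ≈ 0.0556
After 'flag': P(spam) = 0.8·0.0556 / (0.8·0.0556 + 0.4·0.9444) ≈ 0.1053

0.105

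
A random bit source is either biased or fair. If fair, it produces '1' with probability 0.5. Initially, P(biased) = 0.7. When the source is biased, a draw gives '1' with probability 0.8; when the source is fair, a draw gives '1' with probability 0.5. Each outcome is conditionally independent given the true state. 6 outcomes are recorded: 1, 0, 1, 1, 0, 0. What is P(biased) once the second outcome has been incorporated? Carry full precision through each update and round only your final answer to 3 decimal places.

0.599

Apply Bayes' rule sequentially, carrying P(biased) forward.
After '1': P(biased) = 0.8·0.7000 / (0.8·0.7000 + 0.5·0.3000) ≈ 0.7887
After '0': P(biased) = 0.2·0.7887 / (0.2·0.7887 + 0.5·0.2113) ≈ 0.5989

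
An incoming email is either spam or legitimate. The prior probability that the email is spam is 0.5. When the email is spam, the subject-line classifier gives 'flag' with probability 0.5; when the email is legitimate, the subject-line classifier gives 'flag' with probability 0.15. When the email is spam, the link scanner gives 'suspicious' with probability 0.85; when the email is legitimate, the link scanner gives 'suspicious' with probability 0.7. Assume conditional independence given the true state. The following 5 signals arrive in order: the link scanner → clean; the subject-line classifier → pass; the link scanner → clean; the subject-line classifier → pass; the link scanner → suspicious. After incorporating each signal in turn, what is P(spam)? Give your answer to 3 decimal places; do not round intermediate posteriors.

Apply Bayes' rule sequentially, carrying P(spam) forward.
After the link scanner='clean': P(spam) = 0.15·0.5000 / (0.15·0.5000 + 0.3·0.5000) ≈ 0.3333
After the subject-line classifier='pass': P(spam) = 0.5·0.3333 / (0.5·0.3333 + 0.85·0.6667) ≈ 0.2273
After the link scanner='clean': P(spam) = 0.15·0.2273 / (0.15·0.2273 + 0.3·0.7727) ≈ 0.1282
After the subject-line classifier='pass': P(spam) = 0.5·0.1282 / (0.5·0.1282 + 0.85·0.8718) ≈ 0.0796
After the link scanner='suspicious': P(spam) = 0.85·0.0796 / (0.85·0.0796 + 0.7·0.9204) ≈ 0.0951

0.095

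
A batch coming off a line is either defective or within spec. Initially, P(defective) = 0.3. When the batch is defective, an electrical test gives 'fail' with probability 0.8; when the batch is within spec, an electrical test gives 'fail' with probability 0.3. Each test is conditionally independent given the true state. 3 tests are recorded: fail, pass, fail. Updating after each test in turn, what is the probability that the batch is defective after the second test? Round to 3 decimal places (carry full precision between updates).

0.246

After 'fail': P(defective) = 0.8·0.3000 / (0.8·0.3000 + 0.3·0.7000) ≈ 0.5333
After 'pass': P(defective) = 0.2·0.5333 / (0.2·0.5333 + 0.7·0.4667) ≈ 0.2462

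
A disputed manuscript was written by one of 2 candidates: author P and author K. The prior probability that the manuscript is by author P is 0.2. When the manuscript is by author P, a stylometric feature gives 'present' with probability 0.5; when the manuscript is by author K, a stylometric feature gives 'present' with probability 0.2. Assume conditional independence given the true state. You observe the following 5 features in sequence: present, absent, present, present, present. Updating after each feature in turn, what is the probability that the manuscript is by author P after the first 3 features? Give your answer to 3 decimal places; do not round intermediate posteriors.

0.494

After 'present': P(author P) = 0.5·0.2000 / (0.5·0.2000 + 0.2·0.8000) ≈ 0.3846
After 'absent': P(author P) = 0.5·0.3846 / (0.5·0.3846 + 0.8·0.6154) ≈ 0.2809
After 'present': P(author P) = 0.5·0.2809 / (0.5·0.2809 + 0.2·0.7191) ≈ 0.4941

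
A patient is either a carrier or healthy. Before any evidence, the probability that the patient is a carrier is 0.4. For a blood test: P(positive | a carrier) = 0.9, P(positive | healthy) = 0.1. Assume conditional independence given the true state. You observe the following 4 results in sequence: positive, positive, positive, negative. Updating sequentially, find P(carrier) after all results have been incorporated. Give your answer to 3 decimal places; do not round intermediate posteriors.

After 'positive': P(carrier) = 0.9·0.4000 / (0.9·0.4000 + 0.1·0.6000) ≈ 0.8571
After 'positive': P(carrier) = 0.9·0.8571 / (0.9·0.8571 + 0.1·0.1429) ≈ 0.9818
After 'positive': P(carrier) = 0.9·0.9818 / (0.9·0.9818 + 0.1·0.0182) ≈ 0.9979
After 'negative': P(carrier) = 0.1·0.9979 / (0.1·0.9979 + 0.9·0.0021) ≈ 0.9818

0.982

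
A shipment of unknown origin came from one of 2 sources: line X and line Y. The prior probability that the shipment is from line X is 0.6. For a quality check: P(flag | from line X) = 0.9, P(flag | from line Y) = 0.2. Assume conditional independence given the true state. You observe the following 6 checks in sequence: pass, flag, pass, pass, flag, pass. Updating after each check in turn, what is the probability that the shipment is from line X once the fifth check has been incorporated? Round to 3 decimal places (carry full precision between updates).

After 'pass': P(line X) = 0.1·0.6000 / (0.1·0.6000 + 0.8·0.4000) ≈ 0.1579
After 'flag': P(line X) = 0.9·0.1579 / (0.9·0.1579 + 0.2·0.8421) ≈ 0.4576
After 'pass': P(line X) = 0.1·0.4576 / (0.1·0.4576 + 0.8·0.5424) ≈ 0.0954
After 'pass': P(line X) = 0.1·0.0954 / (0.1·0.0954 + 0.8·0.9046) ≈ 0.0130
After 'flag': P(line X) = 0.9·0.0130 / (0.9·0.0130 + 0.2·0.9870) ≈ 0.0560

0.056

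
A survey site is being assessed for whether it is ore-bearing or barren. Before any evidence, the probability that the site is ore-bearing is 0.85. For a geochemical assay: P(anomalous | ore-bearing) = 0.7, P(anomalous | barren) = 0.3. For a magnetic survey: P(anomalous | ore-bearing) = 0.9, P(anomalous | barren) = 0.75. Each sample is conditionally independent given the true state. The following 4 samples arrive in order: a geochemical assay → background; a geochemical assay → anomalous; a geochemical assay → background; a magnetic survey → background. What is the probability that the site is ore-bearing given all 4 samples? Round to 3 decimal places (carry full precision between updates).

After a geochemical assay='background': P(ore) = 0.3·0.8500 / (0.3·0.8500 + 0.7·0.1500) ≈ 0.7083
After a geochemical assay='anomalous': P(ore) = 0.7·0.7083 / (0.7·0.7083 + 0.3·0.2917) ≈ 0.8500
After a geochemical assay='background': P(ore) = 0.3·0.8500 / (0.3·0.8500 + 0.7·0.1500) ≈ 0.7083
After a magnetic survey='background': P(ore) = 0.1·0.7083 / (0.1·0.7083 + 0.25·0.2917) ≈ 0.4928

0.493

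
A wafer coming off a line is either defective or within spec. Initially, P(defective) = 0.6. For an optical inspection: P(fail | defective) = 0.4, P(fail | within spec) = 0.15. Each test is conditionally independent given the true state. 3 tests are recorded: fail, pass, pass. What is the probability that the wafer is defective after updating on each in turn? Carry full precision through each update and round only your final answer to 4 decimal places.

0.6659

After 'fail': P(defective) = 0.4·0.6000 / (0.4·0.6000 + 0.15·0.4000) ≈ 0.8000
After 'pass': P(defective) = 0.6·0.8000 / (0.6·0.8000 + 0.85·0.2000) ≈ 0.7385
After 'pass': P(defective) = 0.6·0.7385 / (0.6·0.7385 + 0.85·0.2615) ≈ 0.6659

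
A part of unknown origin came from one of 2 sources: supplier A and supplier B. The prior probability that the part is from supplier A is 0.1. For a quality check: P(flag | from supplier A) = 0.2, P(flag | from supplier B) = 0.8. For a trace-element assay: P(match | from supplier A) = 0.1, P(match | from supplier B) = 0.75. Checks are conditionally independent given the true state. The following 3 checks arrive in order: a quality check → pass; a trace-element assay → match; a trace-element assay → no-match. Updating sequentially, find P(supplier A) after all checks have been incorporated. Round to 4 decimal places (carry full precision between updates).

0.1758

After a quality check='pass': P(supplier A) = 0.8·0.1000 / (0.8·0.1000 + 0.2·0.9000) ≈ 0.3077
After a trace-element assay='match': P(supplier A) = 0.1·0.3077 / (0.1·0.3077 + 0.75·0.6923) ≈ 0.0559
After a trace-element assay='no-match': P(supplier A) = 0.9·0.0559 / (0.9·0.0559 + 0.25·0.9441) ≈ 0.1758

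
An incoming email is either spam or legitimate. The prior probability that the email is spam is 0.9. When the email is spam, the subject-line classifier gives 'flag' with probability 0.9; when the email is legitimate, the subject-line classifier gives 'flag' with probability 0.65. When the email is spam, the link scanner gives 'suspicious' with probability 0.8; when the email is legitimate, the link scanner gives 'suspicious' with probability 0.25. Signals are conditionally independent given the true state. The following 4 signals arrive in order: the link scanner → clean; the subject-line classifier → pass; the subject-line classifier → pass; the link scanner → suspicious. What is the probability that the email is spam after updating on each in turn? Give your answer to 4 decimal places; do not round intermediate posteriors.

After the link scanner='clean': P(spam) = 0.2·0.9000 / (0.2·0.9000 + 0.75·0.1000) ≈ 0.7059
After the subject-line classifier='pass': P(spam) = 0.1·0.7059 / (0.1·0.7059 + 0.35·0.2941) ≈ 0.4068
After the subject-line classifier='pass': P(spam) = 0.1·0.4068 / (0.1·0.4068 + 0.35·0.5932) ≈ 0.1638
After the link scanner='suspicious': P(spam) = 0.8·0.1638 / (0.8·0.1638 + 0.25·0.8362) ≈ 0.3853

0.3853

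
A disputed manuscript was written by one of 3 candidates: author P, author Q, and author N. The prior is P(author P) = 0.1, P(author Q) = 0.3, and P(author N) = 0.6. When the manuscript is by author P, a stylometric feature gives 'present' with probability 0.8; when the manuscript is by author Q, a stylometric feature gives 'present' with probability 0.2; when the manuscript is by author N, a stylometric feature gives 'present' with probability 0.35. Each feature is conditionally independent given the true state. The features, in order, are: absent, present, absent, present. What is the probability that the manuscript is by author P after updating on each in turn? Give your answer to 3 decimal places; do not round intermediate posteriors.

0.062

After 'absent': normaliser = 0.2·0.1000 + 0.8·0.3000 + 0.65·0.6000; P(author P) ≈ 0.0308, P(author Q) ≈ 0.3692, P(author N) ≈ 0.6000
After 'present': normaliser = 0.8·0.0308 + 0.2·0.3692 + 0.35·0.6000; P(author P) ≈ 0.0798, P(author Q) ≈ 0.2394, P(author N) ≈ 0.6808
After 'absent': normaliser = 0.2·0.0798 + 0.8·0.2394 + 0.65·0.6808; P(author P) ≈ 0.0246, P(author Q) ≈ 0.2946, P(author N) ≈ 0.6808
After 'present': normaliser = 0.8·0.0246 + 0.2·0.2946 + 0.35·0.6808; P(author P) ≈ 0.0620, P(author Q) ≈ 0.1860, P(author N) ≈ 0.7520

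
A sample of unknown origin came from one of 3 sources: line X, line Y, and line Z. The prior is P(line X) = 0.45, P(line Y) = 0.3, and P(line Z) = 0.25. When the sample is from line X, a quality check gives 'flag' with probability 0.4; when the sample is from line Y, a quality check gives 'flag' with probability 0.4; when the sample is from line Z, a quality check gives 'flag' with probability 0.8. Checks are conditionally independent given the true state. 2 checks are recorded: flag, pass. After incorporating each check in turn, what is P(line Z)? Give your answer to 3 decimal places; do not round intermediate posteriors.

0.182

After 'flag': normaliser = 0.4·0.4500 + 0.4·0.3000 + 0.8·0.2500; P(line X) ≈ 0.3600, P(line Y) ≈ 0.2400, P(line Z) ≈ 0.4000
After 'pass': normaliser = 0.6·0.3600 + 0.6·0.2400 + 0.2·0.4000; P(line X) ≈ 0.4909, P(line Y) ≈ 0.3273, P(line Z) ≈ 0.1818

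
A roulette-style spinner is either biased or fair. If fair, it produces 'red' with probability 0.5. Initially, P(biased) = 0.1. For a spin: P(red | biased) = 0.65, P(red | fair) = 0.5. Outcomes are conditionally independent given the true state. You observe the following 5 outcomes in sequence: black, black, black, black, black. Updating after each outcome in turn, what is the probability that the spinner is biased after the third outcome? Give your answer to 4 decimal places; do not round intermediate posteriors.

After 'black': P(biased) = 0.35·0.1000 / (0.35·0.1000 + 0.5·0.9000) ≈ 0.0722
After 'black': P(biased) = 0.35·0.0722 / (0.35·0.0722 + 0.5·0.9278) ≈ 0.0516
After 'black': P(biased) = 0.35·0.0516 / (0.35·0.0516 + 0.5·0.9484) ≈ 0.0367

0.0367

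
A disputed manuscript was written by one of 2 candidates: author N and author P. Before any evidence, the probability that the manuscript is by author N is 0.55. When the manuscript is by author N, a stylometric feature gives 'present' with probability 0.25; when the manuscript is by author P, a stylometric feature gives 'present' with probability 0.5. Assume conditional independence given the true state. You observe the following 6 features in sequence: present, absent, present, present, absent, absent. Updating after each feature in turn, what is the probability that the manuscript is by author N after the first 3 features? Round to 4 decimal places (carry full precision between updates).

0.3143

Apply Bayes' rule sequentially, carrying P(author N) forward.
After 'present': P(author N) = 0.25·0.5500 / (0.25·0.5500 + 0.5·0.4500) ≈ 0.3793
After 'absent': P(author N) = 0.75·0.3793 / (0.75·0.3793 + 0.5·0.6207) ≈ 0.4783
After 'present': P(author N) = 0.25·0.4783 / (0.25·0.4783 + 0.5·0.5217) ≈ 0.3143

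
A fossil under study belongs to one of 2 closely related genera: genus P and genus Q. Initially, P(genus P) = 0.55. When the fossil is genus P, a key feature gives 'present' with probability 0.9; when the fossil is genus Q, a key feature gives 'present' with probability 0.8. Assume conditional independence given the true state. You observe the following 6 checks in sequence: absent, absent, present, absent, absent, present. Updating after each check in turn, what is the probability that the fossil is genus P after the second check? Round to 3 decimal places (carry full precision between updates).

After 'absent': P(genus P) = 0.1·0.5500 / (0.1·0.5500 + 0.2·0.4500) ≈ 0.3793
After 'absent': P(genus P) = 0.1·0.3793 / (0.1·0.3793 + 0.2·0.6207) ≈ 0.2340

0.234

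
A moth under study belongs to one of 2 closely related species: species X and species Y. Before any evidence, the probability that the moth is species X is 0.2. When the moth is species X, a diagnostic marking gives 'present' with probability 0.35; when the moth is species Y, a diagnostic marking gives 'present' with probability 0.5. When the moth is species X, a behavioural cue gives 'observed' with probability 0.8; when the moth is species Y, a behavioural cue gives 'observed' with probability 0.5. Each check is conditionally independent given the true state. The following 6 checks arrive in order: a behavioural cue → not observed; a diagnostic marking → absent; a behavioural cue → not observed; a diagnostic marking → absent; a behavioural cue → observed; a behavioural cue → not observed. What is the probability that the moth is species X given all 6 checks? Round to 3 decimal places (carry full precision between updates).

Apply Bayes' rule sequentially, carrying P(species X) forward.
After a behavioural cue='not observed': P(species X) = 0.2·0.2000 / (0.2·0.2000 + 0.5·0.8000) ≈ 0.0909
After a diagnostic marking='absent': P(species X) = 0.65·0.0909 / (0.65·0.0909 + 0.5·0.9091) ≈ 0.1150
After a behavioural cue='not observed': P(species X) = 0.2·0.1150 / (0.2·0.1150 + 0.5·0.8850) ≈ 0.0494
After a diagnostic marking='absent': P(species X) = 0.65·0.0494 / (0.65·0.0494 + 0.5·0.9506) ≈ 0.0633
After a behavioural cue='observed': P(species X) = 0.8·0.0633 / (0.8·0.0633 + 0.5·0.9367) ≈ 0.0976
After a behavioural cue='not observed': P(species X) = 0.2·0.0976 / (0.2·0.0976 + 0.5·0.9024) ≈ 0.0415

0.041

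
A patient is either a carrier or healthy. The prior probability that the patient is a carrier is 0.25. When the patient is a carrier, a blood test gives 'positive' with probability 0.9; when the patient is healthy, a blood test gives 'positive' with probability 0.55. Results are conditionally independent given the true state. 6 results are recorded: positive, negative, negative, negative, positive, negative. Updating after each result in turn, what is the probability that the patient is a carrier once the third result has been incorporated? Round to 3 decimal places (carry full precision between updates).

0.026

After 'positive': P(carrier) = 0.9·0.2500 / (0.9·0.2500 + 0.55·0.7500) ≈ 0.3529
After 'negative': P(carrier) = 0.1·0.3529 / (0.1·0.3529 + 0.45·0.6471) ≈ 0.1081
After 'negative': P(carrier) = 0.1·0.1081 / (0.1·0.1081 + 0.45·0.8919) ≈ 0.0262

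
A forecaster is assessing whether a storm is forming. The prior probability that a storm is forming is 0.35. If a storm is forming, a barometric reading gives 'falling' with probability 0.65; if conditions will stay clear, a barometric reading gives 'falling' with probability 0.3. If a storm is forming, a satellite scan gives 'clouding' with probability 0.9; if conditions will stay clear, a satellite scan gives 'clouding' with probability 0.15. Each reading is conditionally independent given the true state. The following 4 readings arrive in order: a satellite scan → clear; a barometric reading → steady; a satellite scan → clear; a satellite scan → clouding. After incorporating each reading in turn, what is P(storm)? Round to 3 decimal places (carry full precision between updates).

Each posterior becomes the prior for the next update.
After a satellite scan='clear': P(storm) = 0.1·0.3500 / (0.1·0.3500 + 0.85·0.6500) ≈ 0.0596
After a barometric reading='steady': P(storm) = 0.35·0.0596 / (0.35·0.0596 + 0.7·0.9404) ≈ 0.0307
After a satellite scan='clear': P(storm) = 0.1·0.0307 / (0.1·0.0307 + 0.85·0.9693) ≈ 0.0037
After a satellite scan='clouding': P(storm) = 0.9·0.0037 / (0.9·0.0037 + 0.15·0.9963) ≈ 0.0219

0.022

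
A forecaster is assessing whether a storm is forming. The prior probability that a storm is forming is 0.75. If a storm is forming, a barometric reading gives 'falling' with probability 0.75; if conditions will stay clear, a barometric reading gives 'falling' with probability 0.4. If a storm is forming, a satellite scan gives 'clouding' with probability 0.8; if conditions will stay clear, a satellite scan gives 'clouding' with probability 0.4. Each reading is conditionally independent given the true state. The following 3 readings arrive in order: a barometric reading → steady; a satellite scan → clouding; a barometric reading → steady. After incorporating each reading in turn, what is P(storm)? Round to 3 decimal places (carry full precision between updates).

0.510

Each posterior becomes the prior for the next update.
After a barometric reading='steady': P(storm) = 0.25·0.7500 / (0.25·0.7500 + 0.6·0.2500) ≈ 0.5556
After a satellite scan='clouding': P(storm) = 0.8·0.5556 / (0.8·0.5556 + 0.4·0.4444) ≈ 0.7143
After a barometric reading='steady': P(storm) = 0.25·0.7143 / (0.25·0.7143 + 0.6·0.2857) ≈ 0.5102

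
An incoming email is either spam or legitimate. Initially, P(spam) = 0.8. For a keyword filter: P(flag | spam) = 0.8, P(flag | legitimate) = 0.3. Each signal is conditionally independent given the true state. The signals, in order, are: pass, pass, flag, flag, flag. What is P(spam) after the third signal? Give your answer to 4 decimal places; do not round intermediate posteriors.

Each posterior becomes the prior for the next update.
After 'pass': P(spam) = 0.2·0.8000 / (0.2·0.8000 + 0.7·0.2000) ≈ 0.5333
After 'pass': P(spam) = 0.2·0.5333 / (0.2·0.5333 + 0.7·0.4667) ≈ 0.2462
After 'flag': P(spam) = 0.8·0.2462 / (0.8·0.2462 + 0.3·0.7538) ≈ 0.4655

0.4655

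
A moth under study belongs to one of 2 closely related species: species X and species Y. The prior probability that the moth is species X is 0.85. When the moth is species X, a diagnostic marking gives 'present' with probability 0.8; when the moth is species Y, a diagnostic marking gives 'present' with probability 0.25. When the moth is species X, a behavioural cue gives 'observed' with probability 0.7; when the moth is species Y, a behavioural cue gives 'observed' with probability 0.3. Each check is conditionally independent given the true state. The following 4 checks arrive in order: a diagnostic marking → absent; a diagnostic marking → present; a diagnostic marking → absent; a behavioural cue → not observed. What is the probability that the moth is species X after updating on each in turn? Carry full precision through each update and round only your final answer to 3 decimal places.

0.356

Apply Bayes' rule sequentially, carrying P(species X) forward.
After a diagnostic marking='absent': P(species X) = 0.2·0.8500 / (0.2·0.8500 + 0.75·0.1500) ≈ 0.6018
After a diagnostic marking='present': P(species X) = 0.8·0.6018 / (0.8·0.6018 + 0.25·0.3982) ≈ 0.8286
After a diagnostic marking='absent': P(species X) = 0.2·0.8286 / (0.2·0.8286 + 0.75·0.1714) ≈ 0.5632
After a behavioural cue='not observed': P(species X) = 0.3·0.5632 / (0.3·0.5632 + 0.7·0.4368) ≈ 0.3559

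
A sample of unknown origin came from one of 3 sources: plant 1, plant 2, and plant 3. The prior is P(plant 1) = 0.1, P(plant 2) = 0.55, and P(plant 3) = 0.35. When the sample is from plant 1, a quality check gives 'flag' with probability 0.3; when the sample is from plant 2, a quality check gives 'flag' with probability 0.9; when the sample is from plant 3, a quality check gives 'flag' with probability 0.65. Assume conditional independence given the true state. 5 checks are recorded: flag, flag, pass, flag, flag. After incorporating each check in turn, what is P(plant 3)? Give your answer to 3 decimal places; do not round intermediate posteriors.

After 'flag': normaliser = 0.3·0.1000 + 0.9·0.5500 + 0.65·0.3500; P(plant 1) ≈ 0.0399, P(plant 2) ≈ 0.6578, P(plant 3) ≈ 0.3023
After 'flag': normaliser = 0.3·0.0399 + 0.9·0.6578 + 0.65·0.3023; P(plant 1) ≈ 0.0149, P(plant 2) ≈ 0.7396, P(plant 3) ≈ 0.2455
After 'pass': normaliser = 0.7·0.0149 + 0.1·0.7396 + 0.35·0.2455; P(plant 1) ≈ 0.0614, P(plant 2) ≈ 0.4342, P(plant 3) ≈ 0.5044
After 'flag': normaliser = 0.3·0.0614 + 0.9·0.4342 + 0.65·0.5044; P(plant 1) ≈ 0.0250, P(plant 2) ≈ 0.5302, P(plant 3) ≈ 0.4448
After 'flag': normaliser = 0.3·0.0250 + 0.9·0.5302 + 0.65·0.4448; P(plant 1) ≈ 0.0097, P(plant 2) ≈ 0.6166, P(plant 3) ≈ 0.3737

0.374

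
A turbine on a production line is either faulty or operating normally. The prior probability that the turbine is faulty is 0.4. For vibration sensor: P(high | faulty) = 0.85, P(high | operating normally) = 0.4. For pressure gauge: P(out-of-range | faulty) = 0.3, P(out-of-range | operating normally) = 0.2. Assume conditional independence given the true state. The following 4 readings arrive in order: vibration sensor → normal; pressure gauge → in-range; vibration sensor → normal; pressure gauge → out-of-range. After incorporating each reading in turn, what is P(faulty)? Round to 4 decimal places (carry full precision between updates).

After vibration sensor='normal': P(faulty) = 0.15·0.4000 / (0.15·0.4000 + 0.6·0.6000) ≈ 0.1429
After pressure gauge='in-range': P(faulty) = 0.7·0.1429 / (0.7·0.1429 + 0.8·0.8571) ≈ 0.1273
After vibration sensor='normal': P(faulty) = 0.15·0.1273 / (0.15·0.1273 + 0.6·0.8727) ≈ 0.0352
After pressure gauge='out-of-range': P(faulty) = 0.3·0.0352 / (0.3·0.0352 + 0.2·0.9648) ≈ 0.0519

0.0519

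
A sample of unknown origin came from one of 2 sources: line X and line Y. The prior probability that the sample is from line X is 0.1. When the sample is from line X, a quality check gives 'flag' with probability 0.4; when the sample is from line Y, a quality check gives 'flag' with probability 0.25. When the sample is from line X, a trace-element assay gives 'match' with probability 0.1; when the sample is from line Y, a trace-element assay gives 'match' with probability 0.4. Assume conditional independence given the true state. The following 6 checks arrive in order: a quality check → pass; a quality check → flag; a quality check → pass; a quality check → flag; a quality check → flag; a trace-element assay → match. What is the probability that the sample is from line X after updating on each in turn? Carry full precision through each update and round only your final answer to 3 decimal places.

Each posterior becomes the prior for the next update.
After a quality check='pass': P(line X) = 0.6·0.1000 / (0.6·0.1000 + 0.75·0.9000) ≈ 0.0816
After a quality check='flag': P(line X) = 0.4·0.0816 / (0.4·0.0816 + 0.25·0.9184) ≈ 0.1245
After a quality check='pass': P(line X) = 0.6·0.1245 / (0.6·0.1245 + 0.75·0.8755) ≈ 0.1022
After a quality check='flag': P(line X) = 0.4·0.1022 / (0.4·0.1022 + 0.25·0.8978) ≈ 0.1540
After a quality check='flag': P(line X) = 0.4·0.1540 / (0.4·0.1540 + 0.25·0.8460) ≈ 0.2256
After a trace-element assay='match': P(line X) = 0.1·0.2256 / (0.1·0.2256 + 0.4·0.7744) ≈ 0.0679

0.068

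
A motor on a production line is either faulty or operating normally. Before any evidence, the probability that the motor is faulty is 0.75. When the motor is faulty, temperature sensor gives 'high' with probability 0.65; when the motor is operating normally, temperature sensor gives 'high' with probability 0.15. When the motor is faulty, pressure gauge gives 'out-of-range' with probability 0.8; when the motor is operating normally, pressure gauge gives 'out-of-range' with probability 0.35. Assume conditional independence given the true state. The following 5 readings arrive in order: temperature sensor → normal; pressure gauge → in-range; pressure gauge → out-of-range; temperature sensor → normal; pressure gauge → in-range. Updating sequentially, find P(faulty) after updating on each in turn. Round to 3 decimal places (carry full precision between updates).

Apply Bayes' rule sequentially, carrying P(faulty) forward.
After temperature sensor='normal': P(faulty) = 0.35·0.7500 / (0.35·0.7500 + 0.85·0.2500) ≈ 0.5526
After pressure gauge='in-range': P(faulty) = 0.2·0.5526 / (0.2·0.5526 + 0.65·0.4474) ≈ 0.2754
After pressure gauge='out-of-range': P(faulty) = 0.8·0.2754 / (0.8·0.2754 + 0.35·0.7246) ≈ 0.4649
After temperature sensor='normal': P(faulty) = 0.35·0.4649 / (0.35·0.4649 + 0.85·0.5351) ≈ 0.2635
After pressure gauge='in-range': P(faulty) = 0.2·0.2635 / (0.2·0.2635 + 0.65·0.7365) ≈ 0.0992

0.099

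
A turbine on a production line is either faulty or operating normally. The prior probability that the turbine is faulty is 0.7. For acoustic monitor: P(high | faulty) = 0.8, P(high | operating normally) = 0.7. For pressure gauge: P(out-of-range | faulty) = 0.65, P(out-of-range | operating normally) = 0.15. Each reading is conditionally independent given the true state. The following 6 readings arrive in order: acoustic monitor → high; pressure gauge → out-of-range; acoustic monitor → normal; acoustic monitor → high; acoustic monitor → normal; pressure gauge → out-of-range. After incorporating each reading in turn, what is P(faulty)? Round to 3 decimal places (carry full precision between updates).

Each posterior becomes the prior for the next update.
After acoustic monitor='high': P(faulty) = 0.8·0.7000 / (0.8·0.7000 + 0.7·0.3000) ≈ 0.7273
After pressure gauge='out-of-range': P(faulty) = 0.65·0.7273 / (0.65·0.7273 + 0.15·0.2727) ≈ 0.9204
After acoustic monitor='normal': P(faulty) = 0.2·0.9204 / (0.2·0.9204 + 0.3·0.0796) ≈ 0.8851
After acoustic monitor='high': P(faulty) = 0.8·0.8851 / (0.8·0.8851 + 0.7·0.1149) ≈ 0.8980
After acoustic monitor='normal': P(faulty) = 0.2·0.8980 / (0.2·0.8980 + 0.3·0.1020) ≈ 0.8544
After pressure gauge='out-of-range': P(faulty) = 0.65·0.8544 / (0.65·0.8544 + 0.15·0.1456) ≈ 0.9622

0.962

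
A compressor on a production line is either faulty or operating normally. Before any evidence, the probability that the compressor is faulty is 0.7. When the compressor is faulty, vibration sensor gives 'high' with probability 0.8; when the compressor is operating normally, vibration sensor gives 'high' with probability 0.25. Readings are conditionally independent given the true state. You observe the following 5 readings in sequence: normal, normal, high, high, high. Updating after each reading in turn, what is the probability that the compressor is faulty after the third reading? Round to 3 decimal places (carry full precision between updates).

Apply Bayes' rule sequentially, carrying P(faulty) forward.
After 'normal': P(faulty) = 0.2·0.7000 / (0.2·0.7000 + 0.75·0.3000) ≈ 0.3836
After 'normal': P(faulty) = 0.2·0.3836 / (0.2·0.3836 + 0.75·0.6164) ≈ 0.1423
After 'high': P(faulty) = 0.8·0.1423 / (0.8·0.1423 + 0.25·0.8577) ≈ 0.3468

0.347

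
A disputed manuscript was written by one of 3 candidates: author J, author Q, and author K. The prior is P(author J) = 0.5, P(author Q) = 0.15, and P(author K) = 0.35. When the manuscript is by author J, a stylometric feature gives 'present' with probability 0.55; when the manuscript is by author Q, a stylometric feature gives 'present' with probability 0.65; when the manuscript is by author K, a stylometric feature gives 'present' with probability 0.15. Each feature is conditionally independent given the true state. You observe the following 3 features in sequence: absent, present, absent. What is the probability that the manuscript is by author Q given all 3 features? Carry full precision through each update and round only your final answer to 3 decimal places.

0.113

After 'absent': normaliser = 0.45·0.5000 + 0.35·0.1500 + 0.85·0.3500; P(author J) ≈ 0.3913, P(author Q) ≈ 0.0913, P(author K) ≈ 0.5174
After 'present': normaliser = 0.55·0.3913 + 0.65·0.0913 + 0.15·0.5174; P(author J) ≈ 0.6111, P(author Q) ≈ 0.1685, P(author K) ≈ 0.2204
After 'absent': normaliser = 0.45·0.6111 + 0.35·0.1685 + 0.85·0.2204; P(author J) ≈ 0.5275, P(author Q) ≈ 0.1131, P(author K) ≈ 0.3593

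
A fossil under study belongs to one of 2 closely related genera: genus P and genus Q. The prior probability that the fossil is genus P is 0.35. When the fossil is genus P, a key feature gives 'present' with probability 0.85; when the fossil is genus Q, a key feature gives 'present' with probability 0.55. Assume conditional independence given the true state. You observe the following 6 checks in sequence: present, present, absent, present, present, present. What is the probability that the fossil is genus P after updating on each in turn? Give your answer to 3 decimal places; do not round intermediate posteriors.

After 'present': P(genus P) = 0.85·0.3500 / (0.85·0.3500 + 0.55·0.6500) ≈ 0.4542
After 'present': P(genus P) = 0.85·0.4542 / (0.85·0.4542 + 0.55·0.5458) ≈ 0.5626
After 'absent': P(genus P) = 0.15·0.5626 / (0.15·0.5626 + 0.45·0.4374) ≈ 0.3001
After 'present': P(genus P) = 0.85·0.3001 / (0.85·0.3001 + 0.55·0.6999) ≈ 0.3985
After 'present': P(genus P) = 0.85·0.3985 / (0.85·0.3985 + 0.55·0.6015) ≈ 0.5059
After 'present': P(genus P) = 0.85·0.5059 / (0.85·0.5059 + 0.55·0.4941) ≈ 0.6128

0.613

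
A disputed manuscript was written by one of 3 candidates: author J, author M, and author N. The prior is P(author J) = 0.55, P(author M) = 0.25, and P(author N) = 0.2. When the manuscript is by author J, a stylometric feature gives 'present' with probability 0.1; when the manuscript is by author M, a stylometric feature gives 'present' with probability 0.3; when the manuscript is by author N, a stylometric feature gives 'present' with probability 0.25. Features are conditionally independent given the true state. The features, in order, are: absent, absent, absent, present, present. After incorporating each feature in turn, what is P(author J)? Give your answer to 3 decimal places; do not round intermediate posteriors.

0.236

After 'absent': normaliser = 0.9·0.5500 + 0.7·0.2500 + 0.75·0.2000; P(author J) ≈ 0.6037, P(author M) ≈ 0.2134, P(author N) ≈ 0.1829
After 'absent': normaliser = 0.9·0.6037 + 0.7·0.2134 + 0.75·0.1829; P(author J) ≈ 0.6547, P(author M) ≈ 0.1800, P(author N) ≈ 0.1653
After 'absent': normaliser = 0.9·0.6547 + 0.7·0.1800 + 0.75·0.1653; P(author J) ≈ 0.7021, P(author M) ≈ 0.1502, P(author N) ≈ 0.1477
After 'present': normaliser = 0.1·0.7021 + 0.3·0.1502 + 0.25·0.1477; P(author J) ≈ 0.4613, P(author M) ≈ 0.2960, P(author N) ≈ 0.2427
After 'present': normaliser = 0.1·0.4613 + 0.3·0.2960 + 0.25·0.2427; P(author J) ≈ 0.2358, P(author M) ≈ 0.4540, P(author N) ≈ 0.3102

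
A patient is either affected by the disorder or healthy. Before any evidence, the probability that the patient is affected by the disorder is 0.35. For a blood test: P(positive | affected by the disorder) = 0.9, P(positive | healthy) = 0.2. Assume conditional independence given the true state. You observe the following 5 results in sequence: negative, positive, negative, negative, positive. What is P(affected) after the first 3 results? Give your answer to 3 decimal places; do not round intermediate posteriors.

After 'negative': P(affected) = 0.1·0.3500 / (0.1·0.3500 + 0.8·0.6500) ≈ 0.0631
After 'positive': P(affected) = 0.9·0.0631 / (0.9·0.0631 + 0.2·0.9369) ≈ 0.2325
After 'negative': P(affected) = 0.1·0.2325 / (0.1·0.2325 + 0.8·0.7675) ≈ 0.0365

0.036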